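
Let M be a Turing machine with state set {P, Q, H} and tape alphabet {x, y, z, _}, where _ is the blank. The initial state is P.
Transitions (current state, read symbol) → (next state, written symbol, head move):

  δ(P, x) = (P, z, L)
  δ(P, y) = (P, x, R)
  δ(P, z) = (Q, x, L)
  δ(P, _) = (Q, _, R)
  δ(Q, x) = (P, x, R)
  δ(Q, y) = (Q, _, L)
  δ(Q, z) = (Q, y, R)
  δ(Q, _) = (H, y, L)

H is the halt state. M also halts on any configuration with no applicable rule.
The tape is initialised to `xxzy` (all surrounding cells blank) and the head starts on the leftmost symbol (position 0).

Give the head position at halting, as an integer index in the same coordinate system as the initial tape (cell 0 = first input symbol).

P | __[x]xzy   read x → write z, move L, go to P
P | _[_]zxzy   read _ → write _, move R, go to Q
Q | __[z]xzy   read z → write y, move R, go to Q
Q | __y[x]zy   read x → write x, move R, go to P
P | __yx[z]y   read z → write x, move L, go to Q
Q | __y[x]xy   read x → write x, move R, go to P
P | __yx[x]y   read x → write z, move L, go to P
P | __y[x]zy   read x → write z, move L, go to P
P | __[y]zzy   read y → write x, move R, go to P
P | __x[z]zy   read z → write x, move L, go to Q
Q | __[x]xzy   read x → write x, move R, go to P
P | __x[x]zy   read x → write z, move L, go to P
P | __[x]zzy   read x → write z, move L, go to P
P | _[_]zzzy   read _ → write _, move R, go to Q
Q | __[z]zzy   read z → write y, move R, go to Q
Q | __y[z]zy   read z → write y, move R, go to Q
Q | __yy[z]y   read z → write y, move R, go to Q
Q | __yyy[y]   read y → write _, move L, go to Q
Q | __yy[y]_   read y → write _, move L, go to Q
Q | __y[y]__   read y → write _, move L, go to Q
Q | __[y]___   read y → write _, move L, go to Q
Q | _[_]____   read _ → write y, move L, go to H
H | [_]y____
At halt the head is at cell -2.

-2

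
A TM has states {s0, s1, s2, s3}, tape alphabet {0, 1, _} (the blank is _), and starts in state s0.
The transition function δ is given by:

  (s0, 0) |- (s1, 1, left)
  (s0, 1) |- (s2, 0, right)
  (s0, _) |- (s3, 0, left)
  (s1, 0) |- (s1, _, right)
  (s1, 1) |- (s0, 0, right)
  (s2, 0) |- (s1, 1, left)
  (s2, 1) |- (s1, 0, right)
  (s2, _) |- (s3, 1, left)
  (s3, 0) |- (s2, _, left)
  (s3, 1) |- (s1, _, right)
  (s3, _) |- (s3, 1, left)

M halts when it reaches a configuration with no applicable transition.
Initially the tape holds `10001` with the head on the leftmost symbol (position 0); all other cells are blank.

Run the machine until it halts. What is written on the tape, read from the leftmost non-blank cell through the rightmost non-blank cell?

1_1

state=s0 head=0 tape=[1]0001_   (s0,1)→(s2,0,right)
state=s2 head=1 tape=0[0]001_   (s2,0)→(s1,1,left)
state=s1 head=0 tape=[0]1001_   (s1,0)→(s1,_,right)
state=s1 head=1 tape=_[1]001_   (s1,1)→(s0,0,right)
state=s0 head=2 tape=_0[0]01_   (s0,0)→(s1,1,left)
state=s1 head=1 tape=_[0]101_   (s1,0)→(s1,_,right)
state=s1 head=2 tape=__[1]01_   (s1,1)→(s0,0,right)
state=s0 head=3 tape=__0[0]1_   (s0,0)→(s1,1,left)
state=s1 head=2 tape=__[0]11_   (s1,0)→(s1,_,right)
state=s1 head=3 tape=___[1]1_   (s1,1)→(s0,0,right)
state=s0 head=4 tape=___0[1]_   (s0,1)→(s2,0,right)
state=s2 head=5 tape=___00[_]   (s2,_)→(s3,1,left)
state=s3 head=4 tape=___0[0]1   (s3,0)→(s2,_,left)
state=s2 head=3 tape=___[0]_1   (s2,0)→(s1,1,left)
state=s1 head=2 tape=__[_]1_1
The non-blank tape span at halt is 1_1.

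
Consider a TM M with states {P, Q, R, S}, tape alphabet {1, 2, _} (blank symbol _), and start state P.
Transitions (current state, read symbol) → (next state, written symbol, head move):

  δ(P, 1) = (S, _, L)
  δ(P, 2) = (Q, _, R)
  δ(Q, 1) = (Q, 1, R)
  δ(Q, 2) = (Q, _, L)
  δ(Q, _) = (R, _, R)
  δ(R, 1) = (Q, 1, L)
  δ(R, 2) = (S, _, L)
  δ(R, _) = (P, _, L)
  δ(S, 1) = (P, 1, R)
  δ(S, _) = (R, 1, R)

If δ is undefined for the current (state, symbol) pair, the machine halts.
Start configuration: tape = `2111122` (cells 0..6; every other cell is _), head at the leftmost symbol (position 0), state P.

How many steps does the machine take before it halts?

P | [2]111122   read 2 → write _, move R, go to Q
Q | _[1]11122   read 1 → write 1, move R, go to Q
Q | _1[1]1122   read 1 → write 1, move R, go to Q
Q | _11[1]122   read 1 → write 1, move R, go to Q
Q | _111[1]22   read 1 → write 1, move R, go to Q
Q | _1111[2]2   read 2 → write _, move L, go to Q
Q | _111[1]_2   read 1 → write 1, move R, go to Q
Q | _1111[_]2   read _ → write _, move R, go to R
R | _1111_[2]   read 2 → write _, move L, go to S
S | _1111[_]_   read _ → write 1, move R, go to R
R | _11111[_]   read _ → write _, move L, go to P
P | _1111[1]_   read 1 → write _, move L, go to S
S | _111[1]__   read 1 → write 1, move R, go to P
P | _1111[_]_
M halts after 13 transitions.

13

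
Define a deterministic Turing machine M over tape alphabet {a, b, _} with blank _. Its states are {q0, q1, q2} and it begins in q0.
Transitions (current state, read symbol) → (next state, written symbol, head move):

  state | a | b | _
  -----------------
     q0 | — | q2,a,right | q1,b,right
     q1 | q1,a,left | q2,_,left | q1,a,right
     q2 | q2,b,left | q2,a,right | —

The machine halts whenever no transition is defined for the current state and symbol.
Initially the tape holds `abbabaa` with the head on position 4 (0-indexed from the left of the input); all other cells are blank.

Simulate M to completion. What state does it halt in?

q0 | abba[b]aa_   read b → write a, move right, go to q2
q2 | abbaa[a]a_   read a → write b, move left, go to q2
q2 | abba[a]ba_   read a → write b, move left, go to q2
q2 | abb[a]bba_   read a → write b, move left, go to q2
q2 | ab[b]bbba_   read b → write a, move right, go to q2
q2 | aba[b]bba_   read b → write a, move right, go to q2
q2 | abaa[b]ba_   read b → write a, move right, go to q2
q2 | abaaa[b]a_   read b → write a, move right, go to q2
q2 | abaaaa[a]_   read a → write b, move left, go to q2
q2 | abaaa[a]b_   read a → write b, move left, go to q2
q2 | abaa[a]bb_   read a → write b, move left, go to q2
q2 | aba[a]bbb_   read a → write b, move left, go to q2
q2 | ab[a]bbbb_   read a → write b, move left, go to q2
q2 | a[b]bbbbb_   read b → write a, move right, go to q2
q2 | aa[b]bbbb_   read b → write a, move right, go to q2
q2 | aaa[b]bbb_   read b → write a, move right, go to q2
q2 | aaaa[b]bb_   read b → write a, move right, go to q2
q2 | aaaaa[b]b_   read b → write a, move right, go to q2
q2 | aaaaaa[b]_   read b → write a, move right, go to q2
q2 | aaaaaaa[_]
No transition is defined for (q2, _); M halts in state q2.

q2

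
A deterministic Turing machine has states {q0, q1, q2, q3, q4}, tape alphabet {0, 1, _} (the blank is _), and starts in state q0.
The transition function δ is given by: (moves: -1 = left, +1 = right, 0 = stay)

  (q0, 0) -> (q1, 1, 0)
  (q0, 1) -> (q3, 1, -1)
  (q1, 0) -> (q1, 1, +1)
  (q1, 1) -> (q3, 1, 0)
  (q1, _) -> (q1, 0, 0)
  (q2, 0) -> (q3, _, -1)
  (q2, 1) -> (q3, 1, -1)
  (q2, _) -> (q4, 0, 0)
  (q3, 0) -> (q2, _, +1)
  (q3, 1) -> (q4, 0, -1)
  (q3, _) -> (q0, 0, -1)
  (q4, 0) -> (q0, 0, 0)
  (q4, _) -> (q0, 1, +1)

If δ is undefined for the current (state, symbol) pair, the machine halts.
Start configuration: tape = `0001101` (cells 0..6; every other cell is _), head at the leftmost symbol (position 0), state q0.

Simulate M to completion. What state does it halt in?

q0 | _[0]001101   read 0 → write 1, move 0, go to q1
q1 | _[1]001101   read 1 → write 1, move 0, go to q3
q3 | _[1]001101   read 1 → write 0, move -1, go to q4
q4 | [_]0001101   read _ → write 1, move +1, go to q0
q0 | 1[0]001101   read 0 → write 1, move 0, go to q1
q1 | 1[1]001101   read 1 → write 1, move 0, go to q3
q3 | 1[1]001101   read 1 → write 0, move -1, go to q4
q4 | [1]0001101
No transition is defined for (q4, 1); M halts in state q4.

q4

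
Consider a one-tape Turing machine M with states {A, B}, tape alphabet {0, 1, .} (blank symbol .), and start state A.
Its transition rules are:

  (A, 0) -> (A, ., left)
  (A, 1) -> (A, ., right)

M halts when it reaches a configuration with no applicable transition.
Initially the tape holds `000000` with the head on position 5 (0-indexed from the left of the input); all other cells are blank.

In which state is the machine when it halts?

A

state=A head=5 tape=.00000[0]   (A,0)→(A,.,left)
state=A head=4 tape=.0000[0].   (A,0)→(A,.,left)
state=A head=3 tape=.000[0]..   (A,0)→(A,.,left)
state=A head=2 tape=.00[0]...   (A,0)→(A,.,left)
state=A head=1 tape=.0[0]....   (A,0)→(A,.,left)
state=A head=0 tape=.[0].....   (A,0)→(A,.,left)
state=A head=-1 tape=[.]......
No transition is defined for (A, .); M halts in state A.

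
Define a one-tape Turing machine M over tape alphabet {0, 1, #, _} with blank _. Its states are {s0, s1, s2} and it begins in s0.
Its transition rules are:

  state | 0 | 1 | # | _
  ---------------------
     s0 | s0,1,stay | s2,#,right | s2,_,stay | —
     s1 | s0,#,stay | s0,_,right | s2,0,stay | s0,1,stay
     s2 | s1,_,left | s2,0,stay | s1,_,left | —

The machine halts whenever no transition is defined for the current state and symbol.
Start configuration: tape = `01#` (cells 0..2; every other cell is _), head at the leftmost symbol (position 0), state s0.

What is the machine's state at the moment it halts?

state=s0 head=0 tape=_[0]1#   (s0,0)→(s0,1,stay)
state=s0 head=0 tape=_[1]1#   (s0,1)→(s2,#,right)
state=s2 head=1 tape=_#[1]#   (s2,1)→(s2,0,stay)
state=s2 head=1 tape=_#[0]#   (s2,0)→(s1,_,left)
state=s1 head=0 tape=_[#]_#   (s1,#)→(s2,0,stay)
state=s2 head=0 tape=_[0]_#   (s2,0)→(s1,_,left)
state=s1 head=-1 tape=[_]__#   (s1,_)→(s0,1,stay)
state=s0 head=-1 tape=[1]__#   (s0,1)→(s2,#,right)
state=s2 head=0 tape=#[_]_#
No transition is defined for (s2, _); M halts in state s2.

s2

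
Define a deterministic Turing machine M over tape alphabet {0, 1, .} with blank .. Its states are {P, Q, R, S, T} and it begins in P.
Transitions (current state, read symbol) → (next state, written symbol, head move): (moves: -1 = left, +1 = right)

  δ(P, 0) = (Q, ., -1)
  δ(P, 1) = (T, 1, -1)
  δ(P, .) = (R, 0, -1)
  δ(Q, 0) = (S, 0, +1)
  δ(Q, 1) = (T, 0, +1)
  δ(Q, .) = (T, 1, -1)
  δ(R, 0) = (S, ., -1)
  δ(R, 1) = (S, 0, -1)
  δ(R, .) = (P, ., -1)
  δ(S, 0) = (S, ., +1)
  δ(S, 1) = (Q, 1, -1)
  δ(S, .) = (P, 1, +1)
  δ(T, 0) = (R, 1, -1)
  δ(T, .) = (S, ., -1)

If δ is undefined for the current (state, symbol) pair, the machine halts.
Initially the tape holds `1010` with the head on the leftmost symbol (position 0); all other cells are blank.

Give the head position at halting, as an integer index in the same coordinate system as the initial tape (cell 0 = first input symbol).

P | ...[1]010   read 1 → write 1, move -1, go to T
T | ..[.]1010   read . → write ., move -1, go to S
S | .[.].1010   read . → write 1, move +1, go to P
P | .1[.]1010   read . → write 0, move -1, go to R
R | .[1]01010   read 1 → write 0, move -1, go to S
S | [.]001010   read . → write 1, move +1, go to P
P | 1[0]01010   read 0 → write ., move -1, go to Q
Q | [1].01010   read 1 → write 0, move +1, go to T
T | 0[.]01010   read . → write ., move -1, go to S
S | [0].01010   read 0 → write ., move +1, go to S
S | .[.]01010   read . → write 1, move +1, go to P
P | .1[0]1010   read 0 → write ., move -1, go to Q
Q | .[1].1010   read 1 → write 0, move +1, go to T
T | .0[.]1010   read . → write ., move -1, go to S
S | .[0].1010   read 0 → write ., move +1, go to S
S | ..[.]1010   read . → write 1, move +1, go to P
P | ..1[1]010   read 1 → write 1, move -1, go to T
T | ..[1]1010
At halt the head is at cell -1.

-1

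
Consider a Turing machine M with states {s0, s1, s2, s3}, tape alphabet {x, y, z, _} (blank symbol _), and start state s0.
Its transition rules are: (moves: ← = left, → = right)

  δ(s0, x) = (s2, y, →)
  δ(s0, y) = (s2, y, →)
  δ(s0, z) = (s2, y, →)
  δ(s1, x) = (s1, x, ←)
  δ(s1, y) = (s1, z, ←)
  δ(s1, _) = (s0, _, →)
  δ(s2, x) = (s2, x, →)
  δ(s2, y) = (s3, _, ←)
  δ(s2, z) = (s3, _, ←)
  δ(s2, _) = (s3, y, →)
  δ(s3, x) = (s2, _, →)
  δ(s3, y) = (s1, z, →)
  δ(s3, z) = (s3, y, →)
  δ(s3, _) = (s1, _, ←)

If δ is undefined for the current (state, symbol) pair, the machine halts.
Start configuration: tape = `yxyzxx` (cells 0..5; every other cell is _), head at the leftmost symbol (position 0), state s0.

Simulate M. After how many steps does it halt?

17

state=s0 head=0 tape=[y]xyzxx__   (s0,y)→(s2,y,→)
state=s2 head=1 tape=y[x]yzxx__   (s2,x)→(s2,x,→)
state=s2 head=2 tape=yx[y]zxx__   (s2,y)→(s3,_,←)
state=s3 head=1 tape=y[x]_zxx__   (s3,x)→(s2,_,→)
state=s2 head=2 tape=y_[_]zxx__   (s2,_)→(s3,y,→)
state=s3 head=3 tape=y_y[z]xx__   (s3,z)→(s3,y,→)
state=s3 head=4 tape=y_yy[x]x__   (s3,x)→(s2,_,→)
state=s2 head=5 tape=y_yy_[x]__   (s2,x)→(s2,x,→)
state=s2 head=6 tape=y_yy_x[_]_   (s2,_)→(s3,y,→)
state=s3 head=7 tape=y_yy_xy[_]   (s3,_)→(s1,_,←)
state=s1 head=6 tape=y_yy_x[y]_   (s1,y)→(s1,z,←)
state=s1 head=5 tape=y_yy_[x]z_   (s1,x)→(s1,x,←)
state=s1 head=4 tape=y_yy[_]xz_   (s1,_)→(s0,_,→)
state=s0 head=5 tape=y_yy_[x]z_   (s0,x)→(s2,y,→)
state=s2 head=6 tape=y_yy_y[z]_   (s2,z)→(s3,_,←)
state=s3 head=5 tape=y_yy_[y]__   (s3,y)→(s1,z,→)
state=s1 head=6 tape=y_yy_z[_]_   (s1,_)→(s0,_,→)
state=s0 head=7 tape=y_yy_z_[_]
M halts after 17 transitions.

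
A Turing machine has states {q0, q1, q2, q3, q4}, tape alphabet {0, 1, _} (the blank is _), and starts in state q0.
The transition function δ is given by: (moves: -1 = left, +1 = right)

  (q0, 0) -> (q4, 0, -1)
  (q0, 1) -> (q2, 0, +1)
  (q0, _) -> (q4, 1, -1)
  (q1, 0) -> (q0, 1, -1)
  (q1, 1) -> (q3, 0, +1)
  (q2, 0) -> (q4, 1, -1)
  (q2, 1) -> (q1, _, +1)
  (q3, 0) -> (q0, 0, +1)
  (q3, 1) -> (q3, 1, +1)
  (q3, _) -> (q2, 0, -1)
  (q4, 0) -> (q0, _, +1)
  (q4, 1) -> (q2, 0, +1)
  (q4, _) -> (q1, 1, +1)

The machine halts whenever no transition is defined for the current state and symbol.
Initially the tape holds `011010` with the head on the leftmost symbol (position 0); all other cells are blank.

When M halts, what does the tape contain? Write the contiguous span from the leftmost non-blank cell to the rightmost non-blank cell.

q0 | _[0]11010_   read 0 → write 0, move -1, go to q4
q4 | [_]011010_   read _ → write 1, move +1, go to q1
q1 | 1[0]11010_   read 0 → write 1, move -1, go to q0
q0 | [1]111010_   read 1 → write 0, move +1, go to q2
q2 | 0[1]11010_   read 1 → write _, move +1, go to q1
q1 | 0_[1]1010_   read 1 → write 0, move +1, go to q3
q3 | 0_0[1]010_   read 1 → write 1, move +1, go to q3
q3 | 0_01[0]10_   read 0 → write 0, move +1, go to q0
q0 | 0_010[1]0_   read 1 → write 0, move +1, go to q2
q2 | 0_0100[0]_   read 0 → write 1, move -1, go to q4
q4 | 0_010[0]1_   read 0 → write _, move +1, go to q0
q0 | 0_010_[1]_   read 1 → write 0, move +1, go to q2
q2 | 0_010_0[_]
The non-blank tape span at halt is 0_010_0.

0_010_0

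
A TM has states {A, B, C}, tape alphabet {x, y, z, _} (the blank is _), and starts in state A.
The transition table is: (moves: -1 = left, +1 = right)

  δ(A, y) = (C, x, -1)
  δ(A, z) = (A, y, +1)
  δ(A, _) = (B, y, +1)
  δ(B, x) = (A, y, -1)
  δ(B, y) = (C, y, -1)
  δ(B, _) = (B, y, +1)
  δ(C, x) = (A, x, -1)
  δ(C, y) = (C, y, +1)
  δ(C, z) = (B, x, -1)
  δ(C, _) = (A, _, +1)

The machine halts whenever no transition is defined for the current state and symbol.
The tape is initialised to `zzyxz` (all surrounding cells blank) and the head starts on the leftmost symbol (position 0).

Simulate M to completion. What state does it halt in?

A

state=A head=0 tape=_[z]zyxz   (A,z)→(A,y,+1)
state=A head=1 tape=_y[z]yxz   (A,z)→(A,y,+1)
state=A head=2 tape=_yy[y]xz   (A,y)→(C,x,-1)
state=C head=1 tape=_y[y]xxz   (C,y)→(C,y,+1)
state=C head=2 tape=_yy[x]xz   (C,x)→(A,x,-1)
state=A head=1 tape=_y[y]xxz   (A,y)→(C,x,-1)
state=C head=0 tape=_[y]xxxz   (C,y)→(C,y,+1)
state=C head=1 tape=_y[x]xxz   (C,x)→(A,x,-1)
state=A head=0 tape=_[y]xxxz   (A,y)→(C,x,-1)
state=C head=-1 tape=[_]xxxxz   (C,_)→(A,_,+1)
state=A head=0 tape=_[x]xxxz
No transition is defined for (A, x); M halts in state A.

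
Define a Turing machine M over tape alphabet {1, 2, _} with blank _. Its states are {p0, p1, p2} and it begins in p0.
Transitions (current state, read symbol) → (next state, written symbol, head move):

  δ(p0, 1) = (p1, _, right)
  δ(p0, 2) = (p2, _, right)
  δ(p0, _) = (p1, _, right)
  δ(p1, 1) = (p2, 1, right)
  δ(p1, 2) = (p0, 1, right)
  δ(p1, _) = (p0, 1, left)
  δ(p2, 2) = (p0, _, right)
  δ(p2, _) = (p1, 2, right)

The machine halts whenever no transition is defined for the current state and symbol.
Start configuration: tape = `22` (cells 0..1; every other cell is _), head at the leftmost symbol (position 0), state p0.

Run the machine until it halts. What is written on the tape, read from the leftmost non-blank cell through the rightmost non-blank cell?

p0 | [2]2____   read 2 → write _, move right, go to p2
p2 | _[2]____   read 2 → write _, move right, go to p0
p0 | __[_]___   read _ → write _, move right, go to p1
p1 | ___[_]__   read _ → write 1, move left, go to p0
p0 | __[_]1__   read _ → write _, move right, go to p1
p1 | ___[1]__   read 1 → write 1, move right, go to p2
p2 | ___1[_]_   read _ → write 2, move right, go to p1
p1 | ___12[_]   read _ → write 1, move left, go to p0
p0 | ___1[2]1   read 2 → write _, move right, go to p2
p2 | ___1_[1]
The non-blank tape span at halt is 1_1.

1_1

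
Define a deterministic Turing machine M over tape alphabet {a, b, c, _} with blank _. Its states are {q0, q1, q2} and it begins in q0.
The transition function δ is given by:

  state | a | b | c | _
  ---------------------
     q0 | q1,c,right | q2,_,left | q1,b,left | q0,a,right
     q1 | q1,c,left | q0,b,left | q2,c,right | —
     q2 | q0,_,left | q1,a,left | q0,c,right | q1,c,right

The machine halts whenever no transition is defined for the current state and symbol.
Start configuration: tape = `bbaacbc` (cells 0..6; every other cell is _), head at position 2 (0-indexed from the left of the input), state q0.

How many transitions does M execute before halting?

18

q0 | _bb[a]acbc   read a → write c, move right, go to q1
q1 | _bbc[a]cbc   read a → write c, move left, go to q1
q1 | _bb[c]ccbc   read c → write c, move right, go to q2
q2 | _bbc[c]cbc   read c → write c, move right, go to q0
q0 | _bbcc[c]bc   read c → write b, move left, go to q1
q1 | _bbc[c]bbc   read c → write c, move right, go to q2
q2 | _bbcc[b]bc   read b → write a, move left, go to q1
q1 | _bbc[c]abc   read c → write c, move right, go to q2
q2 | _bbcc[a]bc   read a → write _, move left, go to q0
q0 | _bbc[c]_bc   read c → write b, move left, go to q1
q1 | _bb[c]b_bc   read c → write c, move right, go to q2
q2 | _bbc[b]_bc   read b → write a, move left, go to q1
q1 | _bb[c]a_bc   read c → write c, move right, go to q2
q2 | _bbc[a]_bc   read a → write _, move left, go to q0
q0 | _bb[c]__bc   read c → write b, move left, go to q1
q1 | _b[b]b__bc   read b → write b, move left, go to q0
q0 | _[b]bb__bc   read b → write _, move left, go to q2
q2 | [_]_bb__bc   read _ → write c, move right, go to q1
q1 | c[_]bb__bc
M halts after 18 transitions.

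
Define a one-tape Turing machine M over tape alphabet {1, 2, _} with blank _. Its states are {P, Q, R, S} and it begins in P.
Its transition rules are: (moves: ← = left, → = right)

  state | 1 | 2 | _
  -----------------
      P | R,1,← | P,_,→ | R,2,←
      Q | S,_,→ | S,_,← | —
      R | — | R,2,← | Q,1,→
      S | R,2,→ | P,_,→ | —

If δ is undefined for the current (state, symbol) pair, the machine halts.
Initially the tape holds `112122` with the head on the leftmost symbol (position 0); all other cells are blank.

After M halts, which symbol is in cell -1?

P | _[1]12122__   read 1 → write 1, move ←, go to R
R | [_]112122__   read _ → write 1, move →, go to Q
Q | 1[1]12122__   read 1 → write _, move →, go to S
S | 1_[1]2122__   read 1 → write 2, move →, go to R
R | 1_2[2]122__   read 2 → write 2, move ←, go to R
R | 1_[2]2122__   read 2 → write 2, move ←, go to R
R | 1[_]22122__   read _ → write 1, move →, go to Q
Q | 11[2]2122__   read 2 → write _, move ←, go to S
S | 1[1]_2122__   read 1 → write 2, move →, go to R
R | 12[_]2122__   read _ → write 1, move →, go to Q
Q | 121[2]122__   read 2 → write _, move ←, go to S
S | 12[1]_122__   read 1 → write 2, move →, go to R
R | 122[_]122__   read _ → write 1, move →, go to Q
Q | 1221[1]22__   read 1 → write _, move →, go to S
S | 1221_[2]2__   read 2 → write _, move →, go to P
P | 1221__[2]__   read 2 → write _, move →, go to P
P | 1221___[_]_   read _ → write 2, move ←, go to R
R | 1221__[_]2_   read _ → write 1, move →, go to Q
Q | 1221__1[2]_   read 2 → write _, move ←, go to S
S | 1221__[1]__   read 1 → write 2, move →, go to R
R | 1221__2[_]_   read _ → write 1, move →, go to Q
Q | 1221__21[_]
Cell -1 holds 1 when M halts.

1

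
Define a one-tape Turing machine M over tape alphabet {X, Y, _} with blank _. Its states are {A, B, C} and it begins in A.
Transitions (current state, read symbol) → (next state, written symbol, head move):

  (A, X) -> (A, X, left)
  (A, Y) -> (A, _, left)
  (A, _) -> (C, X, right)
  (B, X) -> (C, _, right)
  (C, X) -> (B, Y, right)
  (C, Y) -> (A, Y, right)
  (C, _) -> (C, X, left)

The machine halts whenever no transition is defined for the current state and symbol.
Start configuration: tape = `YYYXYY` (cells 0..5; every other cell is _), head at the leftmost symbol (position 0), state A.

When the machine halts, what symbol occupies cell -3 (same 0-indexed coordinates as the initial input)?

A | ___[Y]YYXYY   read Y → write _, move left, go to A
A | __[_]_YYXYY   read _ → write X, move right, go to C
C | __X[_]YYXYY   read _ → write X, move left, go to C
C | __[X]XYYXYY   read X → write Y, move right, go to B
B | __Y[X]YYXYY   read X → write _, move right, go to C
C | __Y_[Y]YXYY   read Y → write Y, move right, go to A
A | __Y_Y[Y]XYY   read Y → write _, move left, go to A
A | __Y_[Y]_XYY   read Y → write _, move left, go to A
A | __Y[_]__XYY   read _ → write X, move right, go to C
C | __YX[_]_XYY   read _ → write X, move left, go to C
C | __Y[X]X_XYY   read X → write Y, move right, go to B
B | __YY[X]_XYY   read X → write _, move right, go to C
C | __YY_[_]XYY   read _ → write X, move left, go to C
C | __YY[_]XXYY   read _ → write X, move left, go to C
C | __Y[Y]XXXYY   read Y → write Y, move right, go to A
A | __YY[X]XXYY   read X → write X, move left, go to A
A | __Y[Y]XXXYY   read Y → write _, move left, go to A
A | __[Y]_XXXYY   read Y → write _, move left, go to A
A | _[_]__XXXYY   read _ → write X, move right, go to C
C | _X[_]_XXXYY   read _ → write X, move left, go to C
C | _[X]X_XXXYY   read X → write Y, move right, go to B
B | _Y[X]_XXXYY   read X → write _, move right, go to C
C | _Y_[_]XXXYY   read _ → write X, move left, go to C
C | _Y[_]XXXXYY   read _ → write X, move left, go to C
C | _[Y]XXXXXYY   read Y → write Y, move right, go to A
A | _Y[X]XXXXYY   read X → write X, move left, go to A
A | _[Y]XXXXXYY   read Y → write _, move left, go to A
A | [_]_XXXXXYY   read _ → write X, move right, go to C
C | X[_]XXXXXYY   read _ → write X, move left, go to C
C | [X]XXXXXXYY   read X → write Y, move right, go to B
B | Y[X]XXXXXYY   read X → write _, move right, go to C
C | Y_[X]XXXXYY   read X → write Y, move right, go to B
B | Y_Y[X]XXXYY   read X → write _, move right, go to C
C | Y_Y_[X]XXYY   read X → write Y, move right, go to B
B | Y_Y_Y[X]XYY   read X → write _, move right, go to C
C | Y_Y_Y_[X]YY   read X → write Y, move right, go to B
B | Y_Y_Y_Y[Y]Y
Cell -3 holds Y when M halts.

Y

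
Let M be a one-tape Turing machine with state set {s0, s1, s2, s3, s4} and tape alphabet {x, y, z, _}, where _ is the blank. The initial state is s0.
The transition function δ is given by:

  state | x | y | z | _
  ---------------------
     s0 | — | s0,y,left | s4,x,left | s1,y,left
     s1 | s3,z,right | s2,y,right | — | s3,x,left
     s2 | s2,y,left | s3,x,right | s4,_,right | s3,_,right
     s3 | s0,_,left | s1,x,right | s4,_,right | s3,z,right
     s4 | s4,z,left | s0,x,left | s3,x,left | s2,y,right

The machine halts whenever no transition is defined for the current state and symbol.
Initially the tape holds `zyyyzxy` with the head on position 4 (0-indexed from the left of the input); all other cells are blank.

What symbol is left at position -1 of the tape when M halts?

x

s0 | _zyyy[z]xy   read z → write x, move left, go to s4
s4 | _zyy[y]xxy   read y → write x, move left, go to s0
s0 | _zy[y]xxxy   read y → write y, move left, go to s0
s0 | _z[y]yxxxy   read y → write y, move left, go to s0
s0 | _[z]yyxxxy   read z → write x, move left, go to s4
s4 | [_]xyyxxxy   read _ → write y, move right, go to s2
s2 | y[x]yyxxxy   read x → write y, move left, go to s2
s2 | [y]yyyxxxy   read y → write x, move right, go to s3
s3 | x[y]yyxxxy   read y → write x, move right, go to s1
s1 | xx[y]yxxxy   read y → write y, move right, go to s2
s2 | xxy[y]xxxy   read y → write x, move right, go to s3
s3 | xxyx[x]xxy   read x → write _, move left, go to s0
s0 | xxy[x]_xxy
Cell -1 holds x when M halts.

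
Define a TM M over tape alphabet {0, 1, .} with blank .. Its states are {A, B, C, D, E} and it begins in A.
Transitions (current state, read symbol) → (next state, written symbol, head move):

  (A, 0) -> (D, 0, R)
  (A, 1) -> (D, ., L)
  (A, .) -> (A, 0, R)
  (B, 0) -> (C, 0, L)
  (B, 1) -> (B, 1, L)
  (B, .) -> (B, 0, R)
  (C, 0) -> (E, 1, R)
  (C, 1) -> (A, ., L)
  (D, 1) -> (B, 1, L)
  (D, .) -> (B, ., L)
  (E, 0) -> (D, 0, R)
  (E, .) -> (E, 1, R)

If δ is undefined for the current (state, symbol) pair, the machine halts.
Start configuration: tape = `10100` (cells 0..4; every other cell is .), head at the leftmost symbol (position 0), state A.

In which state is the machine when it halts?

state=A head=0 tape=....[1]0100   (A,1)→(D,.,L)
state=D head=-1 tape=...[.].0100   (D,.)→(B,.,L)
state=B head=-2 tape=..[.]..0100   (B,.)→(B,0,R)
state=B head=-1 tape=..0[.].0100   (B,.)→(B,0,R)
state=B head=0 tape=..00[.]0100   (B,.)→(B,0,R)
state=B head=1 tape=..000[0]100   (B,0)→(C,0,L)
state=C head=0 tape=..00[0]0100   (C,0)→(E,1,R)
state=E head=1 tape=..001[0]100   (E,0)→(D,0,R)
state=D head=2 tape=..0010[1]00   (D,1)→(B,1,L)
state=B head=1 tape=..001[0]100   (B,0)→(C,0,L)
state=C head=0 tape=..00[1]0100   (C,1)→(A,.,L)
state=A head=-1 tape=..0[0].0100   (A,0)→(D,0,R)
state=D head=0 tape=..00[.]0100   (D,.)→(B,.,L)
state=B head=-1 tape=..0[0].0100   (B,0)→(C,0,L)
state=C head=-2 tape=..[0]0.0100   (C,0)→(E,1,R)
state=E head=-1 tape=..1[0].0100   (E,0)→(D,0,R)
state=D head=0 tape=..10[.]0100   (D,.)→(B,.,L)
state=B head=-1 tape=..1[0].0100   (B,0)→(C,0,L)
state=C head=-2 tape=..[1]0.0100   (C,1)→(A,.,L)
state=A head=-3 tape=.[.].0.0100   (A,.)→(A,0,R)
state=A head=-2 tape=.0[.]0.0100   (A,.)→(A,0,R)
state=A head=-1 tape=.00[0].0100   (A,0)→(D,0,R)
state=D head=0 tape=.000[.]0100   (D,.)→(B,.,L)
state=B head=-1 tape=.00[0].0100   (B,0)→(C,0,L)
state=C head=-2 tape=.0[0]0.0100   (C,0)→(E,1,R)
state=E head=-1 tape=.01[0].0100   (E,0)→(D,0,R)
state=D head=0 tape=.010[.]0100   (D,.)→(B,.,L)
state=B head=-1 tape=.01[0].0100   (B,0)→(C,0,L)
state=C head=-2 tape=.0[1]0.0100   (C,1)→(A,.,L)
state=A head=-3 tape=.[0].0.0100   (A,0)→(D,0,R)
state=D head=-2 tape=.0[.]0.0100   (D,.)→(B,.,L)
state=B head=-3 tape=.[0].0.0100   (B,0)→(C,0,L)
state=C head=-4 tape=[.]0.0.0100
No transition is defined for (C, .); M halts in state C.

C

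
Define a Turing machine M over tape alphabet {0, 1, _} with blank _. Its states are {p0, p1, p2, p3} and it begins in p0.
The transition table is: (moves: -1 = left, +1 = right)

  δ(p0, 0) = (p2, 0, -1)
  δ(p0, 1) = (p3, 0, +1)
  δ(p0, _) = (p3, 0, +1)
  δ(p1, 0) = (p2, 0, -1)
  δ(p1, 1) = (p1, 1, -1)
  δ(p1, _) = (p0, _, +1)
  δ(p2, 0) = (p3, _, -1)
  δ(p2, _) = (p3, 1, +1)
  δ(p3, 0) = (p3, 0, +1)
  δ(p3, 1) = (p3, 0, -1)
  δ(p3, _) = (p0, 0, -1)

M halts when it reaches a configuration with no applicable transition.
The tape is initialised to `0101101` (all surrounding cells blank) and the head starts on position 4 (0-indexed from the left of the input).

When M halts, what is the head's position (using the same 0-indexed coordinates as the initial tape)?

3

p0 | 0101[1]01_   read 1 → write 0, move +1, go to p3
p3 | 01010[0]1_   read 0 → write 0, move +1, go to p3
p3 | 010100[1]_   read 1 → write 0, move -1, go to p3
p3 | 01010[0]0_   read 0 → write 0, move +1, go to p3
p3 | 010100[0]_   read 0 → write 0, move +1, go to p3
p3 | 0101000[_]   read _ → write 0, move -1, go to p0
p0 | 010100[0]0   read 0 → write 0, move -1, go to p2
p2 | 01010[0]00   read 0 → write _, move -1, go to p3
p3 | 0101[0]_00   read 0 → write 0, move +1, go to p3
p3 | 01010[_]00   read _ → write 0, move -1, go to p0
p0 | 0101[0]000   read 0 → write 0, move -1, go to p2
p2 | 010[1]0000
At halt the head is at cell 3.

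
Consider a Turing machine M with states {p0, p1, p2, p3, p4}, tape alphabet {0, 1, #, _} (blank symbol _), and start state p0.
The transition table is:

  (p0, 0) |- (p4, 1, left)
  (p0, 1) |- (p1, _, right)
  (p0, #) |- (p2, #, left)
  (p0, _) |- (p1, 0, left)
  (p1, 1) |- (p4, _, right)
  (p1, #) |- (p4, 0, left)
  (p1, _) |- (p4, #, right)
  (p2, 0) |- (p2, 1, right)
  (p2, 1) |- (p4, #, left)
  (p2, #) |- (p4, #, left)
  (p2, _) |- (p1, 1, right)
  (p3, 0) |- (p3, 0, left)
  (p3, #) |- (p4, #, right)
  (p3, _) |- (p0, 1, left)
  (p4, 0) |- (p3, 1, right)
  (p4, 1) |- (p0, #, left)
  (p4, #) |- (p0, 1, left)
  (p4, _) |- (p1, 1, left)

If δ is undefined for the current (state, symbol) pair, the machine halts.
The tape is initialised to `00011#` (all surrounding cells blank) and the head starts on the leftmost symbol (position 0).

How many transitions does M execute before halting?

state=p0 head=0 tape=_____[0]0011#   (p0,0)→(p4,1,left)
state=p4 head=-1 tape=____[_]10011#   (p4,_)→(p1,1,left)
state=p1 head=-2 tape=___[_]110011#   (p1,_)→(p4,#,right)
state=p4 head=-1 tape=___#[1]10011#   (p4,1)→(p0,#,left)
state=p0 head=-2 tape=___[#]#10011#   (p0,#)→(p2,#,left)
state=p2 head=-3 tape=__[_]##10011#   (p2,_)→(p1,1,right)
state=p1 head=-2 tape=__1[#]#10011#   (p1,#)→(p4,0,left)
state=p4 head=-3 tape=__[1]0#10011#   (p4,1)→(p0,#,left)
state=p0 head=-4 tape=_[_]#0#10011#   (p0,_)→(p1,0,left)
state=p1 head=-5 tape=[_]0#0#10011#   (p1,_)→(p4,#,right)
state=p4 head=-4 tape=#[0]#0#10011#   (p4,0)→(p3,1,right)
state=p3 head=-3 tape=#1[#]0#10011#   (p3,#)→(p4,#,right)
state=p4 head=-2 tape=#1#[0]#10011#   (p4,0)→(p3,1,right)
state=p3 head=-1 tape=#1#1[#]10011#   (p3,#)→(p4,#,right)
state=p4 head=0 tape=#1#1#[1]0011#   (p4,1)→(p0,#,left)
state=p0 head=-1 tape=#1#1[#]#0011#   (p0,#)→(p2,#,left)
state=p2 head=-2 tape=#1#[1]##0011#   (p2,1)→(p4,#,left)
state=p4 head=-3 tape=#1[#]###0011#   (p4,#)→(p0,1,left)
state=p0 head=-4 tape=#[1]1###0011#   (p0,1)→(p1,_,right)
state=p1 head=-3 tape=#_[1]###0011#   (p1,1)→(p4,_,right)
state=p4 head=-2 tape=#__[#]##0011#   (p4,#)→(p0,1,left)
state=p0 head=-3 tape=#_[_]1##0011#   (p0,_)→(p1,0,left)
state=p1 head=-4 tape=#[_]01##0011#   (p1,_)→(p4,#,right)
state=p4 head=-3 tape=##[0]1##0011#   (p4,0)→(p3,1,right)
state=p3 head=-2 tape=##1[1]##0011#
M halts after 24 transitions.

24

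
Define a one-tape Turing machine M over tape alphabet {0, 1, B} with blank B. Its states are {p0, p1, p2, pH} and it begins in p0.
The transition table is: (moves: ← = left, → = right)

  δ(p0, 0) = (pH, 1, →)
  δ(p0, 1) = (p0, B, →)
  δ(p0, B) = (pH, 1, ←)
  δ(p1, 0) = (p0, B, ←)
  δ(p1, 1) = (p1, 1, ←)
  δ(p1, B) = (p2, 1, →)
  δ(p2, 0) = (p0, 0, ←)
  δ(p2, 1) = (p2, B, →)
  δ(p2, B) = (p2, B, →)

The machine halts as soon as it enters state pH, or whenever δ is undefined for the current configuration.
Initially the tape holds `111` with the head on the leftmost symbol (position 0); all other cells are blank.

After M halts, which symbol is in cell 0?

state=p0 head=0 tape=[1]11B   (p0,1)→(p0,B,→)
state=p0 head=1 tape=B[1]1B   (p0,1)→(p0,B,→)
state=p0 head=2 tape=BB[1]B   (p0,1)→(p0,B,→)
state=p0 head=3 tape=BBB[B]   (p0,B)→(pH,1,←)
state=pH head=2 tape=BB[B]1
Cell 0 holds B when M halts.

B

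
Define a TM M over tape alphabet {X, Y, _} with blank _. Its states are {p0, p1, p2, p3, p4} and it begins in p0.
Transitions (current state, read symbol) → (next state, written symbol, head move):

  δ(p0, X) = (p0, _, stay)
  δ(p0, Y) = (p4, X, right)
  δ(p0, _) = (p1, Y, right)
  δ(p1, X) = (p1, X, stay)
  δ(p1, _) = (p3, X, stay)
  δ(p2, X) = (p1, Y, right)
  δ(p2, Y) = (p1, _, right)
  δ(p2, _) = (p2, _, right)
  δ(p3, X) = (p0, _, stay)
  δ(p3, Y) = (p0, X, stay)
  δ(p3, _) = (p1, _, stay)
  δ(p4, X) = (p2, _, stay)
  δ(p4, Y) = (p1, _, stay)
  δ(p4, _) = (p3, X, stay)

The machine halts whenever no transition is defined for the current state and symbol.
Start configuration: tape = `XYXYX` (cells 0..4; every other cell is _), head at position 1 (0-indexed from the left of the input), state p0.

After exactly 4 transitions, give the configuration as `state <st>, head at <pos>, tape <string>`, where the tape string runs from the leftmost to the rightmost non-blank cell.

state=p0 head=1 tape=X[Y]XYX   (p0,Y)→(p4,X,right)
state=p4 head=2 tape=XX[X]YX   (p4,X)→(p2,_,stay)
state=p2 head=2 tape=XX[_]YX   (p2,_)→(p2,_,right)
state=p2 head=3 tape=XX_[Y]X   (p2,Y)→(p1,_,right)
state=p1 head=4 tape=XX__[X]
After 4 steps: state p1, head at 4, tape XX__X.

state p1, head at 4, tape XX__X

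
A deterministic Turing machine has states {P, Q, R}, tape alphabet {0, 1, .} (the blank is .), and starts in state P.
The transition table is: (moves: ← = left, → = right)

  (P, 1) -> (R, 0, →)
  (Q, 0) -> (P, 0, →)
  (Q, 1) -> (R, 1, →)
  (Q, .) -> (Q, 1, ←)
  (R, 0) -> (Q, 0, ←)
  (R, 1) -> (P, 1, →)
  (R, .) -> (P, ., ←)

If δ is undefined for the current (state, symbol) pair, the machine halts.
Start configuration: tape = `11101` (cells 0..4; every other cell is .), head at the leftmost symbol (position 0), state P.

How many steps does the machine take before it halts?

5

state=P head=0 tape=[1]1101   (P,1)→(R,0,→)
state=R head=1 tape=0[1]101   (R,1)→(P,1,→)
state=P head=2 tape=01[1]01   (P,1)→(R,0,→)
state=R head=3 tape=010[0]1   (R,0)→(Q,0,←)
state=Q head=2 tape=01[0]01   (Q,0)→(P,0,→)
state=P head=3 tape=010[0]1
M halts after 5 transitions.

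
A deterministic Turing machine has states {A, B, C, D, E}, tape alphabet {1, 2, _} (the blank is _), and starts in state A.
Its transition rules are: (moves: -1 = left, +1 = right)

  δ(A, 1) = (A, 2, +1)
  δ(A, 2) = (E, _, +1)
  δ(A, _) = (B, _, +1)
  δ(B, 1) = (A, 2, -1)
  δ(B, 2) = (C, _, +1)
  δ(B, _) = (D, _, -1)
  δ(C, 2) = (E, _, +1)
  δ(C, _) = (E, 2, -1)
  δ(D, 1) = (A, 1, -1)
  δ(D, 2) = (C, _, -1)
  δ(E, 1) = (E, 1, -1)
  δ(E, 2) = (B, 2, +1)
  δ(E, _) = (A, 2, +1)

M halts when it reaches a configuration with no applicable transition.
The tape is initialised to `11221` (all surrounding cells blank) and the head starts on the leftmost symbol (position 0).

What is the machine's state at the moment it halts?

state=A head=0 tape=[1]1221__   (A,1)→(A,2,+1)
state=A head=1 tape=2[1]221__   (A,1)→(A,2,+1)
state=A head=2 tape=22[2]21__   (A,2)→(E,_,+1)
state=E head=3 tape=22_[2]1__   (E,2)→(B,2,+1)
state=B head=4 tape=22_2[1]__   (B,1)→(A,2,-1)
state=A head=3 tape=22_[2]2__   (A,2)→(E,_,+1)
state=E head=4 tape=22__[2]__   (E,2)→(B,2,+1)
state=B head=5 tape=22__2[_]_   (B,_)→(D,_,-1)
state=D head=4 tape=22__[2]__   (D,2)→(C,_,-1)
state=C head=3 tape=22_[_]___   (C,_)→(E,2,-1)
state=E head=2 tape=22[_]2___   (E,_)→(A,2,+1)
state=A head=3 tape=222[2]___   (A,2)→(E,_,+1)
state=E head=4 tape=222_[_]__   (E,_)→(A,2,+1)
state=A head=5 tape=222_2[_]_   (A,_)→(B,_,+1)
state=B head=6 tape=222_2_[_]   (B,_)→(D,_,-1)
state=D head=5 tape=222_2[_]_
No transition is defined for (D, _); M halts in state D.

D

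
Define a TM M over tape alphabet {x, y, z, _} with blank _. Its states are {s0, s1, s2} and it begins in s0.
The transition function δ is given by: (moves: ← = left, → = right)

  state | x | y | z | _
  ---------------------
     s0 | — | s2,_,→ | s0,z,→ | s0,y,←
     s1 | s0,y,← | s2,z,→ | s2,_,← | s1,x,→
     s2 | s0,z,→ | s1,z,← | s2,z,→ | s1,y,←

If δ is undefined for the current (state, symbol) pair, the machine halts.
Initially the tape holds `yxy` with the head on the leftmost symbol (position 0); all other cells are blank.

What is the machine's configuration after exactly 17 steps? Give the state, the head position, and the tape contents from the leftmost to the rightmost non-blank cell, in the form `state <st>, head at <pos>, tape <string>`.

state s0, head at 3, tape zzzy

s0 | [y]xy__   read y → write _, move →, go to s2
s2 | _[x]y__   read x → write z, move →, go to s0
s0 | _z[y]__   read y → write _, move →, go to s2
s2 | _z_[_]_   read _ → write y, move ←, go to s1
s1 | _z[_]y_   read _ → write x, move →, go to s1
s1 | _zx[y]_   read y → write z, move →, go to s2
s2 | _zxz[_]   read _ → write y, move ←, go to s1
s1 | _zx[z]y   read z → write _, move ←, go to s2
s2 | _z[x]_y   read x → write z, move →, go to s0
s0 | _zz[_]y   read _ → write y, move ←, go to s0
s0 | _z[z]yy   read z → write z, move →, go to s0
s0 | _zz[y]y   read y → write _, move →, go to s2
s2 | _zz_[y]   read y → write z, move ←, go to s1
s1 | _zz[_]z   read _ → write x, move →, go to s1
s1 | _zzx[z]   read z → write _, move ←, go to s2
s2 | _zz[x]_   read x → write z, move →, go to s0
s0 | _zzz[_]   read _ → write y, move ←, go to s0
s0 | _zz[z]y
After 17 steps: state s0, head at 3, tape zzzy.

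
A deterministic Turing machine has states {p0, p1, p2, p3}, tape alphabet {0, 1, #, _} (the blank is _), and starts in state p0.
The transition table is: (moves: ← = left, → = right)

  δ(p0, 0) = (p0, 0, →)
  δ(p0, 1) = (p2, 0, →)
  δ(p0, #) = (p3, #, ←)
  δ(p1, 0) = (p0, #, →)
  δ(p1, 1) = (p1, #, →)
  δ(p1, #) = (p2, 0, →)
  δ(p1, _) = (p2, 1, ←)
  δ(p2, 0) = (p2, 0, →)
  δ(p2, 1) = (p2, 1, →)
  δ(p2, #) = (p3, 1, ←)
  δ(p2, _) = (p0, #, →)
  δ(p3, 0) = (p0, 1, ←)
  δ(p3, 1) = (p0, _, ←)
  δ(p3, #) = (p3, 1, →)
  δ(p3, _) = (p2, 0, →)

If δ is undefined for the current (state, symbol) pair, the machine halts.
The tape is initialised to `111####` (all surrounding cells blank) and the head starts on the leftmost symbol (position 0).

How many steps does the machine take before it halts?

state=p0 head=0 tape=[1]11####   (p0,1)→(p2,0,→)
state=p2 head=1 tape=0[1]1####   (p2,1)→(p2,1,→)
state=p2 head=2 tape=01[1]####   (p2,1)→(p2,1,→)
state=p2 head=3 tape=011[#]###   (p2,#)→(p3,1,←)
state=p3 head=2 tape=01[1]1###   (p3,1)→(p0,_,←)
state=p0 head=1 tape=0[1]_1###   (p0,1)→(p2,0,→)
state=p2 head=2 tape=00[_]1###   (p2,_)→(p0,#,→)
state=p0 head=3 tape=00#[1]###   (p0,1)→(p2,0,→)
state=p2 head=4 tape=00#0[#]##   (p2,#)→(p3,1,←)
state=p3 head=3 tape=00#[0]1##   (p3,0)→(p0,1,←)
state=p0 head=2 tape=00[#]11##   (p0,#)→(p3,#,←)
state=p3 head=1 tape=0[0]#11##   (p3,0)→(p0,1,←)
state=p0 head=0 tape=[0]1#11##   (p0,0)→(p0,0,→)
state=p0 head=1 tape=0[1]#11##   (p0,1)→(p2,0,→)
state=p2 head=2 tape=00[#]11##   (p2,#)→(p3,1,←)
state=p3 head=1 tape=0[0]111##   (p3,0)→(p0,1,←)
state=p0 head=0 tape=[0]1111##   (p0,0)→(p0,0,→)
state=p0 head=1 tape=0[1]111##   (p0,1)→(p2,0,→)
state=p2 head=2 tape=00[1]11##   (p2,1)→(p2,1,→)
state=p2 head=3 tape=001[1]1##   (p2,1)→(p2,1,→)
state=p2 head=4 tape=0011[1]##   (p2,1)→(p2,1,→)
state=p2 head=5 tape=00111[#]#   (p2,#)→(p3,1,←)
state=p3 head=4 tape=0011[1]1#   (p3,1)→(p0,_,←)
state=p0 head=3 tape=001[1]_1#   (p0,1)→(p2,0,→)
state=p2 head=4 tape=0010[_]1#   (p2,_)→(p0,#,→)
state=p0 head=5 tape=0010#[1]#   (p0,1)→(p2,0,→)
state=p2 head=6 tape=0010#0[#]   (p2,#)→(p3,1,←)
state=p3 head=5 tape=0010#[0]1   (p3,0)→(p0,1,←)
state=p0 head=4 tape=0010[#]11   (p0,#)→(p3,#,←)
state=p3 head=3 tape=001[0]#11   (p3,0)→(p0,1,←)
state=p0 head=2 tape=00[1]1#11   (p0,1)→(p2,0,→)
state=p2 head=3 tape=000[1]#11   (p2,1)→(p2,1,→)
state=p2 head=4 tape=0001[#]11   (p2,#)→(p3,1,←)
state=p3 head=3 tape=000[1]111   (p3,1)→(p0,_,←)
state=p0 head=2 tape=00[0]_111   (p0,0)→(p0,0,→)
state=p0 head=3 tape=000[_]111
M halts after 35 transitions.

35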